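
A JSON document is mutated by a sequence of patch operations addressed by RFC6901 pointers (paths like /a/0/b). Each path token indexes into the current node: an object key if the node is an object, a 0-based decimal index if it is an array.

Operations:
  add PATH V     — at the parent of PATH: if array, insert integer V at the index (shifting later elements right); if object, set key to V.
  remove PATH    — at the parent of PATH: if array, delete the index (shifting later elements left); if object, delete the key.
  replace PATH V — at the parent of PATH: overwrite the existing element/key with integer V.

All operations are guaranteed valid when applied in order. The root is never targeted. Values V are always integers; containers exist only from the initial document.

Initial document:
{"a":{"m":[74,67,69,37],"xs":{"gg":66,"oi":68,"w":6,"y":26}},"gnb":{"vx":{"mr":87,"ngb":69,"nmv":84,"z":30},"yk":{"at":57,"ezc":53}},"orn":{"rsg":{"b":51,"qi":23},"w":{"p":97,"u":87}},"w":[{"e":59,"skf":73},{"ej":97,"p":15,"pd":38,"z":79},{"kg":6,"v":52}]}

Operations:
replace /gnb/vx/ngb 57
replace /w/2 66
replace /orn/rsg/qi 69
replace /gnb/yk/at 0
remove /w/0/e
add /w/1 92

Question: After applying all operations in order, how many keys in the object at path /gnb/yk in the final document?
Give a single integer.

Answer: 2

Derivation:
After op 1 (replace /gnb/vx/ngb 57): {"a":{"m":[74,67,69,37],"xs":{"gg":66,"oi":68,"w":6,"y":26}},"gnb":{"vx":{"mr":87,"ngb":57,"nmv":84,"z":30},"yk":{"at":57,"ezc":53}},"orn":{"rsg":{"b":51,"qi":23},"w":{"p":97,"u":87}},"w":[{"e":59,"skf":73},{"ej":97,"p":15,"pd":38,"z":79},{"kg":6,"v":52}]}
After op 2 (replace /w/2 66): {"a":{"m":[74,67,69,37],"xs":{"gg":66,"oi":68,"w":6,"y":26}},"gnb":{"vx":{"mr":87,"ngb":57,"nmv":84,"z":30},"yk":{"at":57,"ezc":53}},"orn":{"rsg":{"b":51,"qi":23},"w":{"p":97,"u":87}},"w":[{"e":59,"skf":73},{"ej":97,"p":15,"pd":38,"z":79},66]}
After op 3 (replace /orn/rsg/qi 69): {"a":{"m":[74,67,69,37],"xs":{"gg":66,"oi":68,"w":6,"y":26}},"gnb":{"vx":{"mr":87,"ngb":57,"nmv":84,"z":30},"yk":{"at":57,"ezc":53}},"orn":{"rsg":{"b":51,"qi":69},"w":{"p":97,"u":87}},"w":[{"e":59,"skf":73},{"ej":97,"p":15,"pd":38,"z":79},66]}
After op 4 (replace /gnb/yk/at 0): {"a":{"m":[74,67,69,37],"xs":{"gg":66,"oi":68,"w":6,"y":26}},"gnb":{"vx":{"mr":87,"ngb":57,"nmv":84,"z":30},"yk":{"at":0,"ezc":53}},"orn":{"rsg":{"b":51,"qi":69},"w":{"p":97,"u":87}},"w":[{"e":59,"skf":73},{"ej":97,"p":15,"pd":38,"z":79},66]}
After op 5 (remove /w/0/e): {"a":{"m":[74,67,69,37],"xs":{"gg":66,"oi":68,"w":6,"y":26}},"gnb":{"vx":{"mr":87,"ngb":57,"nmv":84,"z":30},"yk":{"at":0,"ezc":53}},"orn":{"rsg":{"b":51,"qi":69},"w":{"p":97,"u":87}},"w":[{"skf":73},{"ej":97,"p":15,"pd":38,"z":79},66]}
After op 6 (add /w/1 92): {"a":{"m":[74,67,69,37],"xs":{"gg":66,"oi":68,"w":6,"y":26}},"gnb":{"vx":{"mr":87,"ngb":57,"nmv":84,"z":30},"yk":{"at":0,"ezc":53}},"orn":{"rsg":{"b":51,"qi":69},"w":{"p":97,"u":87}},"w":[{"skf":73},92,{"ej":97,"p":15,"pd":38,"z":79},66]}
Size at path /gnb/yk: 2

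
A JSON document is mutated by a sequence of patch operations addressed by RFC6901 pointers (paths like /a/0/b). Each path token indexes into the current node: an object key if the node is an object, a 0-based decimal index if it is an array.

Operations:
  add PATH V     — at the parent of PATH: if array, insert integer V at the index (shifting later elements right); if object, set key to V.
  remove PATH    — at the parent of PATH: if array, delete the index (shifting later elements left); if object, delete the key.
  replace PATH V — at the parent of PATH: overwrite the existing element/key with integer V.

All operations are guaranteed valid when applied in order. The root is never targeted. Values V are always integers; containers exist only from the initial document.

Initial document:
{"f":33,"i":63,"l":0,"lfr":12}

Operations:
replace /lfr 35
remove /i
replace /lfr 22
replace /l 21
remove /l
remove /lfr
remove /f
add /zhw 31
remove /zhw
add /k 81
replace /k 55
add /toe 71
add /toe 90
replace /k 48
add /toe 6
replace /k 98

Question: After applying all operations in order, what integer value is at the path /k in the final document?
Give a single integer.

Answer: 98

Derivation:
After op 1 (replace /lfr 35): {"f":33,"i":63,"l":0,"lfr":35}
After op 2 (remove /i): {"f":33,"l":0,"lfr":35}
After op 3 (replace /lfr 22): {"f":33,"l":0,"lfr":22}
After op 4 (replace /l 21): {"f":33,"l":21,"lfr":22}
After op 5 (remove /l): {"f":33,"lfr":22}
After op 6 (remove /lfr): {"f":33}
After op 7 (remove /f): {}
After op 8 (add /zhw 31): {"zhw":31}
After op 9 (remove /zhw): {}
After op 10 (add /k 81): {"k":81}
After op 11 (replace /k 55): {"k":55}
After op 12 (add /toe 71): {"k":55,"toe":71}
After op 13 (add /toe 90): {"k":55,"toe":90}
After op 14 (replace /k 48): {"k":48,"toe":90}
After op 15 (add /toe 6): {"k":48,"toe":6}
After op 16 (replace /k 98): {"k":98,"toe":6}
Value at /k: 98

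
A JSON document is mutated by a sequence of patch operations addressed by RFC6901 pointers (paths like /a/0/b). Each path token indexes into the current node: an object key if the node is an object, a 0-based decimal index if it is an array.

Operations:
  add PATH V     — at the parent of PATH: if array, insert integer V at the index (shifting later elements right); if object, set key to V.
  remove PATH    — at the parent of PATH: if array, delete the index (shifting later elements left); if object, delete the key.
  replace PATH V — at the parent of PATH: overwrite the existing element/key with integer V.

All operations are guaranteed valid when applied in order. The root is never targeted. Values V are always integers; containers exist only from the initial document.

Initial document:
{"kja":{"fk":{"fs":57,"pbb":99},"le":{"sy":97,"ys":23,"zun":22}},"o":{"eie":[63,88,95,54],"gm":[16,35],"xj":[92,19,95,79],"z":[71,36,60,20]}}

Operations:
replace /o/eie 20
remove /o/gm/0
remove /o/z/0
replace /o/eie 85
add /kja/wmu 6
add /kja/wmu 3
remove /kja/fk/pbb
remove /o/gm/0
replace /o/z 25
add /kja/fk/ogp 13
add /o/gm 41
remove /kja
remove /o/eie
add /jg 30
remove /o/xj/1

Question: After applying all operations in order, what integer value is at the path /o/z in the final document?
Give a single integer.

Answer: 25

Derivation:
After op 1 (replace /o/eie 20): {"kja":{"fk":{"fs":57,"pbb":99},"le":{"sy":97,"ys":23,"zun":22}},"o":{"eie":20,"gm":[16,35],"xj":[92,19,95,79],"z":[71,36,60,20]}}
After op 2 (remove /o/gm/0): {"kja":{"fk":{"fs":57,"pbb":99},"le":{"sy":97,"ys":23,"zun":22}},"o":{"eie":20,"gm":[35],"xj":[92,19,95,79],"z":[71,36,60,20]}}
After op 3 (remove /o/z/0): {"kja":{"fk":{"fs":57,"pbb":99},"le":{"sy":97,"ys":23,"zun":22}},"o":{"eie":20,"gm":[35],"xj":[92,19,95,79],"z":[36,60,20]}}
After op 4 (replace /o/eie 85): {"kja":{"fk":{"fs":57,"pbb":99},"le":{"sy":97,"ys":23,"zun":22}},"o":{"eie":85,"gm":[35],"xj":[92,19,95,79],"z":[36,60,20]}}
After op 5 (add /kja/wmu 6): {"kja":{"fk":{"fs":57,"pbb":99},"le":{"sy":97,"ys":23,"zun":22},"wmu":6},"o":{"eie":85,"gm":[35],"xj":[92,19,95,79],"z":[36,60,20]}}
After op 6 (add /kja/wmu 3): {"kja":{"fk":{"fs":57,"pbb":99},"le":{"sy":97,"ys":23,"zun":22},"wmu":3},"o":{"eie":85,"gm":[35],"xj":[92,19,95,79],"z":[36,60,20]}}
After op 7 (remove /kja/fk/pbb): {"kja":{"fk":{"fs":57},"le":{"sy":97,"ys":23,"zun":22},"wmu":3},"o":{"eie":85,"gm":[35],"xj":[92,19,95,79],"z":[36,60,20]}}
After op 8 (remove /o/gm/0): {"kja":{"fk":{"fs":57},"le":{"sy":97,"ys":23,"zun":22},"wmu":3},"o":{"eie":85,"gm":[],"xj":[92,19,95,79],"z":[36,60,20]}}
After op 9 (replace /o/z 25): {"kja":{"fk":{"fs":57},"le":{"sy":97,"ys":23,"zun":22},"wmu":3},"o":{"eie":85,"gm":[],"xj":[92,19,95,79],"z":25}}
After op 10 (add /kja/fk/ogp 13): {"kja":{"fk":{"fs":57,"ogp":13},"le":{"sy":97,"ys":23,"zun":22},"wmu":3},"o":{"eie":85,"gm":[],"xj":[92,19,95,79],"z":25}}
After op 11 (add /o/gm 41): {"kja":{"fk":{"fs":57,"ogp":13},"le":{"sy":97,"ys":23,"zun":22},"wmu":3},"o":{"eie":85,"gm":41,"xj":[92,19,95,79],"z":25}}
After op 12 (remove /kja): {"o":{"eie":85,"gm":41,"xj":[92,19,95,79],"z":25}}
After op 13 (remove /o/eie): {"o":{"gm":41,"xj":[92,19,95,79],"z":25}}
After op 14 (add /jg 30): {"jg":30,"o":{"gm":41,"xj":[92,19,95,79],"z":25}}
After op 15 (remove /o/xj/1): {"jg":30,"o":{"gm":41,"xj":[92,95,79],"z":25}}
Value at /o/z: 25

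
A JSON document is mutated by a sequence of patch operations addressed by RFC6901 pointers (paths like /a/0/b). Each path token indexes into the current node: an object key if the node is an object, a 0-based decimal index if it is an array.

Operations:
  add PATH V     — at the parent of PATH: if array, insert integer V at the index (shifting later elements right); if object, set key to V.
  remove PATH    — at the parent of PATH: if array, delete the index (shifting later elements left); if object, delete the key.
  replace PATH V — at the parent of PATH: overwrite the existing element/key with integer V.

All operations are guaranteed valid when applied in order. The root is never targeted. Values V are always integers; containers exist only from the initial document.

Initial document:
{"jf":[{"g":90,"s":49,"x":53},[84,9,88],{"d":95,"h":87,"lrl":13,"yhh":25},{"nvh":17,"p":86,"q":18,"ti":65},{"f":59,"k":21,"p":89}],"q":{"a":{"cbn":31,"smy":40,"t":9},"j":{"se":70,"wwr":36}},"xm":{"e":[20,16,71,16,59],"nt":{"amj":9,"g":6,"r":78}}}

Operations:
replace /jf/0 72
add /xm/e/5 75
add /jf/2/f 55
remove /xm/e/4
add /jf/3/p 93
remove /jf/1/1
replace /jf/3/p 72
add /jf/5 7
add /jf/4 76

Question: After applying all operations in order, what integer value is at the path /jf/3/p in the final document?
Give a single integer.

Answer: 72

Derivation:
After op 1 (replace /jf/0 72): {"jf":[72,[84,9,88],{"d":95,"h":87,"lrl":13,"yhh":25},{"nvh":17,"p":86,"q":18,"ti":65},{"f":59,"k":21,"p":89}],"q":{"a":{"cbn":31,"smy":40,"t":9},"j":{"se":70,"wwr":36}},"xm":{"e":[20,16,71,16,59],"nt":{"amj":9,"g":6,"r":78}}}
After op 2 (add /xm/e/5 75): {"jf":[72,[84,9,88],{"d":95,"h":87,"lrl":13,"yhh":25},{"nvh":17,"p":86,"q":18,"ti":65},{"f":59,"k":21,"p":89}],"q":{"a":{"cbn":31,"smy":40,"t":9},"j":{"se":70,"wwr":36}},"xm":{"e":[20,16,71,16,59,75],"nt":{"amj":9,"g":6,"r":78}}}
After op 3 (add /jf/2/f 55): {"jf":[72,[84,9,88],{"d":95,"f":55,"h":87,"lrl":13,"yhh":25},{"nvh":17,"p":86,"q":18,"ti":65},{"f":59,"k":21,"p":89}],"q":{"a":{"cbn":31,"smy":40,"t":9},"j":{"se":70,"wwr":36}},"xm":{"e":[20,16,71,16,59,75],"nt":{"amj":9,"g":6,"r":78}}}
After op 4 (remove /xm/e/4): {"jf":[72,[84,9,88],{"d":95,"f":55,"h":87,"lrl":13,"yhh":25},{"nvh":17,"p":86,"q":18,"ti":65},{"f":59,"k":21,"p":89}],"q":{"a":{"cbn":31,"smy":40,"t":9},"j":{"se":70,"wwr":36}},"xm":{"e":[20,16,71,16,75],"nt":{"amj":9,"g":6,"r":78}}}
After op 5 (add /jf/3/p 93): {"jf":[72,[84,9,88],{"d":95,"f":55,"h":87,"lrl":13,"yhh":25},{"nvh":17,"p":93,"q":18,"ti":65},{"f":59,"k":21,"p":89}],"q":{"a":{"cbn":31,"smy":40,"t":9},"j":{"se":70,"wwr":36}},"xm":{"e":[20,16,71,16,75],"nt":{"amj":9,"g":6,"r":78}}}
After op 6 (remove /jf/1/1): {"jf":[72,[84,88],{"d":95,"f":55,"h":87,"lrl":13,"yhh":25},{"nvh":17,"p":93,"q":18,"ti":65},{"f":59,"k":21,"p":89}],"q":{"a":{"cbn":31,"smy":40,"t":9},"j":{"se":70,"wwr":36}},"xm":{"e":[20,16,71,16,75],"nt":{"amj":9,"g":6,"r":78}}}
After op 7 (replace /jf/3/p 72): {"jf":[72,[84,88],{"d":95,"f":55,"h":87,"lrl":13,"yhh":25},{"nvh":17,"p":72,"q":18,"ti":65},{"f":59,"k":21,"p":89}],"q":{"a":{"cbn":31,"smy":40,"t":9},"j":{"se":70,"wwr":36}},"xm":{"e":[20,16,71,16,75],"nt":{"amj":9,"g":6,"r":78}}}
After op 8 (add /jf/5 7): {"jf":[72,[84,88],{"d":95,"f":55,"h":87,"lrl":13,"yhh":25},{"nvh":17,"p":72,"q":18,"ti":65},{"f":59,"k":21,"p":89},7],"q":{"a":{"cbn":31,"smy":40,"t":9},"j":{"se":70,"wwr":36}},"xm":{"e":[20,16,71,16,75],"nt":{"amj":9,"g":6,"r":78}}}
After op 9 (add /jf/4 76): {"jf":[72,[84,88],{"d":95,"f":55,"h":87,"lrl":13,"yhh":25},{"nvh":17,"p":72,"q":18,"ti":65},76,{"f":59,"k":21,"p":89},7],"q":{"a":{"cbn":31,"smy":40,"t":9},"j":{"se":70,"wwr":36}},"xm":{"e":[20,16,71,16,75],"nt":{"amj":9,"g":6,"r":78}}}
Value at /jf/3/p: 72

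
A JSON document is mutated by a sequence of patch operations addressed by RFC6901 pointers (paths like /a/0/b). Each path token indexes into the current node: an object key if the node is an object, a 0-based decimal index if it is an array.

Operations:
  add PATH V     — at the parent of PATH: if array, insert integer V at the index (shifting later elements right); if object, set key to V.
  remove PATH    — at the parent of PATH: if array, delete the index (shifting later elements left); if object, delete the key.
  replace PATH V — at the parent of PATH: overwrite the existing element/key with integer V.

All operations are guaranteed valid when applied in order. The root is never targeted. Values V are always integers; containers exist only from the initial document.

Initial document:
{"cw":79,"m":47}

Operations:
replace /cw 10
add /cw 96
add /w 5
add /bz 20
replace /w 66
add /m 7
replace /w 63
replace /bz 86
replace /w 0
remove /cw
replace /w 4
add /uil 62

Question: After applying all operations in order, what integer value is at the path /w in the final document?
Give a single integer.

Answer: 4

Derivation:
After op 1 (replace /cw 10): {"cw":10,"m":47}
After op 2 (add /cw 96): {"cw":96,"m":47}
After op 3 (add /w 5): {"cw":96,"m":47,"w":5}
After op 4 (add /bz 20): {"bz":20,"cw":96,"m":47,"w":5}
After op 5 (replace /w 66): {"bz":20,"cw":96,"m":47,"w":66}
After op 6 (add /m 7): {"bz":20,"cw":96,"m":7,"w":66}
After op 7 (replace /w 63): {"bz":20,"cw":96,"m":7,"w":63}
After op 8 (replace /bz 86): {"bz":86,"cw":96,"m":7,"w":63}
After op 9 (replace /w 0): {"bz":86,"cw":96,"m":7,"w":0}
After op 10 (remove /cw): {"bz":86,"m":7,"w":0}
After op 11 (replace /w 4): {"bz":86,"m":7,"w":4}
After op 12 (add /uil 62): {"bz":86,"m":7,"uil":62,"w":4}
Value at /w: 4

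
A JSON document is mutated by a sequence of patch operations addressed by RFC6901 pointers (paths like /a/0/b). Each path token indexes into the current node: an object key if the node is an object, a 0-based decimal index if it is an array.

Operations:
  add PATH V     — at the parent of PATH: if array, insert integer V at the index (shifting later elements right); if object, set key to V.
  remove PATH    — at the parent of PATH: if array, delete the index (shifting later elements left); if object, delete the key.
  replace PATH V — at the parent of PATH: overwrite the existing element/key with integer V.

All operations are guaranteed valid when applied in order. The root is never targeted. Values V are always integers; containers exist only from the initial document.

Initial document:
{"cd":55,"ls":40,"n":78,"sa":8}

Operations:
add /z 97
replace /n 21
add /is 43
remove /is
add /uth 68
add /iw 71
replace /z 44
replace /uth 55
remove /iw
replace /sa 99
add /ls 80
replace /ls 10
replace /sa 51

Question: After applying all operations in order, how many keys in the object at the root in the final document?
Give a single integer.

After op 1 (add /z 97): {"cd":55,"ls":40,"n":78,"sa":8,"z":97}
After op 2 (replace /n 21): {"cd":55,"ls":40,"n":21,"sa":8,"z":97}
After op 3 (add /is 43): {"cd":55,"is":43,"ls":40,"n":21,"sa":8,"z":97}
After op 4 (remove /is): {"cd":55,"ls":40,"n":21,"sa":8,"z":97}
After op 5 (add /uth 68): {"cd":55,"ls":40,"n":21,"sa":8,"uth":68,"z":97}
After op 6 (add /iw 71): {"cd":55,"iw":71,"ls":40,"n":21,"sa":8,"uth":68,"z":97}
After op 7 (replace /z 44): {"cd":55,"iw":71,"ls":40,"n":21,"sa":8,"uth":68,"z":44}
After op 8 (replace /uth 55): {"cd":55,"iw":71,"ls":40,"n":21,"sa":8,"uth":55,"z":44}
After op 9 (remove /iw): {"cd":55,"ls":40,"n":21,"sa":8,"uth":55,"z":44}
After op 10 (replace /sa 99): {"cd":55,"ls":40,"n":21,"sa":99,"uth":55,"z":44}
After op 11 (add /ls 80): {"cd":55,"ls":80,"n":21,"sa":99,"uth":55,"z":44}
After op 12 (replace /ls 10): {"cd":55,"ls":10,"n":21,"sa":99,"uth":55,"z":44}
After op 13 (replace /sa 51): {"cd":55,"ls":10,"n":21,"sa":51,"uth":55,"z":44}
Size at the root: 6

Answer: 6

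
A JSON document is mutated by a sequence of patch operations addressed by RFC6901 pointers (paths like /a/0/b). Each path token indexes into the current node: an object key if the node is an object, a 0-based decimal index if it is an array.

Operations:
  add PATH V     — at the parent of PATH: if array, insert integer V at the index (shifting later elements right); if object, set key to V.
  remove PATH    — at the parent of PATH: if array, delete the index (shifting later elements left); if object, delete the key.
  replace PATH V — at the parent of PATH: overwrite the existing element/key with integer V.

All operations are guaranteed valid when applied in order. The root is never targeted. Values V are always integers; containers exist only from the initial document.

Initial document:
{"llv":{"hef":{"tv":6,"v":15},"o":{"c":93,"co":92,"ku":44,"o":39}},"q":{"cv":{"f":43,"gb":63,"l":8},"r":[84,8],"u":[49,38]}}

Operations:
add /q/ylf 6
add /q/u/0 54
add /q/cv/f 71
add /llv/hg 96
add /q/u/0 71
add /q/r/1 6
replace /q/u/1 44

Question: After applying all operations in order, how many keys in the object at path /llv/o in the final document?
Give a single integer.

After op 1 (add /q/ylf 6): {"llv":{"hef":{"tv":6,"v":15},"o":{"c":93,"co":92,"ku":44,"o":39}},"q":{"cv":{"f":43,"gb":63,"l":8},"r":[84,8],"u":[49,38],"ylf":6}}
After op 2 (add /q/u/0 54): {"llv":{"hef":{"tv":6,"v":15},"o":{"c":93,"co":92,"ku":44,"o":39}},"q":{"cv":{"f":43,"gb":63,"l":8},"r":[84,8],"u":[54,49,38],"ylf":6}}
After op 3 (add /q/cv/f 71): {"llv":{"hef":{"tv":6,"v":15},"o":{"c":93,"co":92,"ku":44,"o":39}},"q":{"cv":{"f":71,"gb":63,"l":8},"r":[84,8],"u":[54,49,38],"ylf":6}}
After op 4 (add /llv/hg 96): {"llv":{"hef":{"tv":6,"v":15},"hg":96,"o":{"c":93,"co":92,"ku":44,"o":39}},"q":{"cv":{"f":71,"gb":63,"l":8},"r":[84,8],"u":[54,49,38],"ylf":6}}
After op 5 (add /q/u/0 71): {"llv":{"hef":{"tv":6,"v":15},"hg":96,"o":{"c":93,"co":92,"ku":44,"o":39}},"q":{"cv":{"f":71,"gb":63,"l":8},"r":[84,8],"u":[71,54,49,38],"ylf":6}}
After op 6 (add /q/r/1 6): {"llv":{"hef":{"tv":6,"v":15},"hg":96,"o":{"c":93,"co":92,"ku":44,"o":39}},"q":{"cv":{"f":71,"gb":63,"l":8},"r":[84,6,8],"u":[71,54,49,38],"ylf":6}}
After op 7 (replace /q/u/1 44): {"llv":{"hef":{"tv":6,"v":15},"hg":96,"o":{"c":93,"co":92,"ku":44,"o":39}},"q":{"cv":{"f":71,"gb":63,"l":8},"r":[84,6,8],"u":[71,44,49,38],"ylf":6}}
Size at path /llv/o: 4

Answer: 4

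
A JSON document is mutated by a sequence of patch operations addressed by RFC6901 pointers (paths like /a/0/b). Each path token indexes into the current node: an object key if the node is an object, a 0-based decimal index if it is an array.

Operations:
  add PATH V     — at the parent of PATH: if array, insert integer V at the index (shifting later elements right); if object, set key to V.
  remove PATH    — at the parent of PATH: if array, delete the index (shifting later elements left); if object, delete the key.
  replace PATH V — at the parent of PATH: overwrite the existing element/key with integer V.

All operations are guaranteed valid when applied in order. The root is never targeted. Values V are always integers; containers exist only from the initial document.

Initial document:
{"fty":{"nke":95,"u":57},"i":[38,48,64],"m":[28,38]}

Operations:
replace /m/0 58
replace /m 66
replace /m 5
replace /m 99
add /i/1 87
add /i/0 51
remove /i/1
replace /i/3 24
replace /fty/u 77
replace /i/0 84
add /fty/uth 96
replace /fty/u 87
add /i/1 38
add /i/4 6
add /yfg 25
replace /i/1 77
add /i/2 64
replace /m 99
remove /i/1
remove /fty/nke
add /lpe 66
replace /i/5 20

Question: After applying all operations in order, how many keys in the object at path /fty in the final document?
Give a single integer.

After op 1 (replace /m/0 58): {"fty":{"nke":95,"u":57},"i":[38,48,64],"m":[58,38]}
After op 2 (replace /m 66): {"fty":{"nke":95,"u":57},"i":[38,48,64],"m":66}
After op 3 (replace /m 5): {"fty":{"nke":95,"u":57},"i":[38,48,64],"m":5}
After op 4 (replace /m 99): {"fty":{"nke":95,"u":57},"i":[38,48,64],"m":99}
After op 5 (add /i/1 87): {"fty":{"nke":95,"u":57},"i":[38,87,48,64],"m":99}
After op 6 (add /i/0 51): {"fty":{"nke":95,"u":57},"i":[51,38,87,48,64],"m":99}
After op 7 (remove /i/1): {"fty":{"nke":95,"u":57},"i":[51,87,48,64],"m":99}
After op 8 (replace /i/3 24): {"fty":{"nke":95,"u":57},"i":[51,87,48,24],"m":99}
After op 9 (replace /fty/u 77): {"fty":{"nke":95,"u":77},"i":[51,87,48,24],"m":99}
After op 10 (replace /i/0 84): {"fty":{"nke":95,"u":77},"i":[84,87,48,24],"m":99}
After op 11 (add /fty/uth 96): {"fty":{"nke":95,"u":77,"uth":96},"i":[84,87,48,24],"m":99}
After op 12 (replace /fty/u 87): {"fty":{"nke":95,"u":87,"uth":96},"i":[84,87,48,24],"m":99}
After op 13 (add /i/1 38): {"fty":{"nke":95,"u":87,"uth":96},"i":[84,38,87,48,24],"m":99}
After op 14 (add /i/4 6): {"fty":{"nke":95,"u":87,"uth":96},"i":[84,38,87,48,6,24],"m":99}
After op 15 (add /yfg 25): {"fty":{"nke":95,"u":87,"uth":96},"i":[84,38,87,48,6,24],"m":99,"yfg":25}
After op 16 (replace /i/1 77): {"fty":{"nke":95,"u":87,"uth":96},"i":[84,77,87,48,6,24],"m":99,"yfg":25}
After op 17 (add /i/2 64): {"fty":{"nke":95,"u":87,"uth":96},"i":[84,77,64,87,48,6,24],"m":99,"yfg":25}
After op 18 (replace /m 99): {"fty":{"nke":95,"u":87,"uth":96},"i":[84,77,64,87,48,6,24],"m":99,"yfg":25}
After op 19 (remove /i/1): {"fty":{"nke":95,"u":87,"uth":96},"i":[84,64,87,48,6,24],"m":99,"yfg":25}
After op 20 (remove /fty/nke): {"fty":{"u":87,"uth":96},"i":[84,64,87,48,6,24],"m":99,"yfg":25}
After op 21 (add /lpe 66): {"fty":{"u":87,"uth":96},"i":[84,64,87,48,6,24],"lpe":66,"m":99,"yfg":25}
After op 22 (replace /i/5 20): {"fty":{"u":87,"uth":96},"i":[84,64,87,48,6,20],"lpe":66,"m":99,"yfg":25}
Size at path /fty: 2

Answer: 2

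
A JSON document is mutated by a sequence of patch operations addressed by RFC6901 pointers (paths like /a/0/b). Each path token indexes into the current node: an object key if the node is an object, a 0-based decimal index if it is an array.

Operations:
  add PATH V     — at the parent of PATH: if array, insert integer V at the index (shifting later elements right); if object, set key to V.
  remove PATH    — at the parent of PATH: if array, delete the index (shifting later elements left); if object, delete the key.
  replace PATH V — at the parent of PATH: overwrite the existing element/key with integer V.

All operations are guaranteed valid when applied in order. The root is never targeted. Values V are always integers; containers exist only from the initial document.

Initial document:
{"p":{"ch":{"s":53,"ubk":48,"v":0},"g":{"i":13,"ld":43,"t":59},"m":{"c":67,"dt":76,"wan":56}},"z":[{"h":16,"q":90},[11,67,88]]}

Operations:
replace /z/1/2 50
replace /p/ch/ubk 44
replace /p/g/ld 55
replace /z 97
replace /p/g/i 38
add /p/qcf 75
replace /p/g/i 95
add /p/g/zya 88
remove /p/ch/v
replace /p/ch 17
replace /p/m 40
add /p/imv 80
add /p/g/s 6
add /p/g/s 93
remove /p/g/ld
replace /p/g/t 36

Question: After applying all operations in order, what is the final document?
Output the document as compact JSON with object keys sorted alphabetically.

After op 1 (replace /z/1/2 50): {"p":{"ch":{"s":53,"ubk":48,"v":0},"g":{"i":13,"ld":43,"t":59},"m":{"c":67,"dt":76,"wan":56}},"z":[{"h":16,"q":90},[11,67,50]]}
After op 2 (replace /p/ch/ubk 44): {"p":{"ch":{"s":53,"ubk":44,"v":0},"g":{"i":13,"ld":43,"t":59},"m":{"c":67,"dt":76,"wan":56}},"z":[{"h":16,"q":90},[11,67,50]]}
After op 3 (replace /p/g/ld 55): {"p":{"ch":{"s":53,"ubk":44,"v":0},"g":{"i":13,"ld":55,"t":59},"m":{"c":67,"dt":76,"wan":56}},"z":[{"h":16,"q":90},[11,67,50]]}
After op 4 (replace /z 97): {"p":{"ch":{"s":53,"ubk":44,"v":0},"g":{"i":13,"ld":55,"t":59},"m":{"c":67,"dt":76,"wan":56}},"z":97}
After op 5 (replace /p/g/i 38): {"p":{"ch":{"s":53,"ubk":44,"v":0},"g":{"i":38,"ld":55,"t":59},"m":{"c":67,"dt":76,"wan":56}},"z":97}
After op 6 (add /p/qcf 75): {"p":{"ch":{"s":53,"ubk":44,"v":0},"g":{"i":38,"ld":55,"t":59},"m":{"c":67,"dt":76,"wan":56},"qcf":75},"z":97}
After op 7 (replace /p/g/i 95): {"p":{"ch":{"s":53,"ubk":44,"v":0},"g":{"i":95,"ld":55,"t":59},"m":{"c":67,"dt":76,"wan":56},"qcf":75},"z":97}
After op 8 (add /p/g/zya 88): {"p":{"ch":{"s":53,"ubk":44,"v":0},"g":{"i":95,"ld":55,"t":59,"zya":88},"m":{"c":67,"dt":76,"wan":56},"qcf":75},"z":97}
After op 9 (remove /p/ch/v): {"p":{"ch":{"s":53,"ubk":44},"g":{"i":95,"ld":55,"t":59,"zya":88},"m":{"c":67,"dt":76,"wan":56},"qcf":75},"z":97}
After op 10 (replace /p/ch 17): {"p":{"ch":17,"g":{"i":95,"ld":55,"t":59,"zya":88},"m":{"c":67,"dt":76,"wan":56},"qcf":75},"z":97}
After op 11 (replace /p/m 40): {"p":{"ch":17,"g":{"i":95,"ld":55,"t":59,"zya":88},"m":40,"qcf":75},"z":97}
After op 12 (add /p/imv 80): {"p":{"ch":17,"g":{"i":95,"ld":55,"t":59,"zya":88},"imv":80,"m":40,"qcf":75},"z":97}
After op 13 (add /p/g/s 6): {"p":{"ch":17,"g":{"i":95,"ld":55,"s":6,"t":59,"zya":88},"imv":80,"m":40,"qcf":75},"z":97}
After op 14 (add /p/g/s 93): {"p":{"ch":17,"g":{"i":95,"ld":55,"s":93,"t":59,"zya":88},"imv":80,"m":40,"qcf":75},"z":97}
After op 15 (remove /p/g/ld): {"p":{"ch":17,"g":{"i":95,"s":93,"t":59,"zya":88},"imv":80,"m":40,"qcf":75},"z":97}
After op 16 (replace /p/g/t 36): {"p":{"ch":17,"g":{"i":95,"s":93,"t":36,"zya":88},"imv":80,"m":40,"qcf":75},"z":97}

Answer: {"p":{"ch":17,"g":{"i":95,"s":93,"t":36,"zya":88},"imv":80,"m":40,"qcf":75},"z":97}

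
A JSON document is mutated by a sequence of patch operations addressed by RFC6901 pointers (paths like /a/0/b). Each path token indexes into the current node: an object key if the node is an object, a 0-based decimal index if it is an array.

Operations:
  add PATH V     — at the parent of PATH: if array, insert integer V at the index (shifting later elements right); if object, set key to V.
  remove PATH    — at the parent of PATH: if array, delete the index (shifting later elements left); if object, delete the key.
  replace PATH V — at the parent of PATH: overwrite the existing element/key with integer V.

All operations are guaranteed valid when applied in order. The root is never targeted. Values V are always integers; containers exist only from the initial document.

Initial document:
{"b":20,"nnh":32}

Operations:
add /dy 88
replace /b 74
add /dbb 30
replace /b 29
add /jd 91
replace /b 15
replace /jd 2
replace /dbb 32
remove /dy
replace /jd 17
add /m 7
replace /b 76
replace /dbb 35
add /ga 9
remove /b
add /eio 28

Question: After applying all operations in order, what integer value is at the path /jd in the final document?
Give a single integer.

After op 1 (add /dy 88): {"b":20,"dy":88,"nnh":32}
After op 2 (replace /b 74): {"b":74,"dy":88,"nnh":32}
After op 3 (add /dbb 30): {"b":74,"dbb":30,"dy":88,"nnh":32}
After op 4 (replace /b 29): {"b":29,"dbb":30,"dy":88,"nnh":32}
After op 5 (add /jd 91): {"b":29,"dbb":30,"dy":88,"jd":91,"nnh":32}
After op 6 (replace /b 15): {"b":15,"dbb":30,"dy":88,"jd":91,"nnh":32}
After op 7 (replace /jd 2): {"b":15,"dbb":30,"dy":88,"jd":2,"nnh":32}
After op 8 (replace /dbb 32): {"b":15,"dbb":32,"dy":88,"jd":2,"nnh":32}
After op 9 (remove /dy): {"b":15,"dbb":32,"jd":2,"nnh":32}
After op 10 (replace /jd 17): {"b":15,"dbb":32,"jd":17,"nnh":32}
After op 11 (add /m 7): {"b":15,"dbb":32,"jd":17,"m":7,"nnh":32}
After op 12 (replace /b 76): {"b":76,"dbb":32,"jd":17,"m":7,"nnh":32}
After op 13 (replace /dbb 35): {"b":76,"dbb":35,"jd":17,"m":7,"nnh":32}
After op 14 (add /ga 9): {"b":76,"dbb":35,"ga":9,"jd":17,"m":7,"nnh":32}
After op 15 (remove /b): {"dbb":35,"ga":9,"jd":17,"m":7,"nnh":32}
After op 16 (add /eio 28): {"dbb":35,"eio":28,"ga":9,"jd":17,"m":7,"nnh":32}
Value at /jd: 17

Answer: 17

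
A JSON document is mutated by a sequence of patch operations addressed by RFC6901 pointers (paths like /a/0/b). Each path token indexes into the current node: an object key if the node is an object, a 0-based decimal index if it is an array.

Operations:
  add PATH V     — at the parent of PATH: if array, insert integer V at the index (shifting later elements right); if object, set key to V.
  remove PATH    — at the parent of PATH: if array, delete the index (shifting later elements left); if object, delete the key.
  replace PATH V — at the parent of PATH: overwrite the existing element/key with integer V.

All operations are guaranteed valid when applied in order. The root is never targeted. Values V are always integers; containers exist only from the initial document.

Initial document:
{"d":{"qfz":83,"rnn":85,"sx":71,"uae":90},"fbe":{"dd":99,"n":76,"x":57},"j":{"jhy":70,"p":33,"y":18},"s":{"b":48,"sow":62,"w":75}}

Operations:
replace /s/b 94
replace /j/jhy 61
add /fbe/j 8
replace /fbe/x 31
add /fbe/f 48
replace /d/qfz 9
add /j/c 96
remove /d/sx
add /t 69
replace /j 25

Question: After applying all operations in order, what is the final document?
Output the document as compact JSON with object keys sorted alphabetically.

After op 1 (replace /s/b 94): {"d":{"qfz":83,"rnn":85,"sx":71,"uae":90},"fbe":{"dd":99,"n":76,"x":57},"j":{"jhy":70,"p":33,"y":18},"s":{"b":94,"sow":62,"w":75}}
After op 2 (replace /j/jhy 61): {"d":{"qfz":83,"rnn":85,"sx":71,"uae":90},"fbe":{"dd":99,"n":76,"x":57},"j":{"jhy":61,"p":33,"y":18},"s":{"b":94,"sow":62,"w":75}}
After op 3 (add /fbe/j 8): {"d":{"qfz":83,"rnn":85,"sx":71,"uae":90},"fbe":{"dd":99,"j":8,"n":76,"x":57},"j":{"jhy":61,"p":33,"y":18},"s":{"b":94,"sow":62,"w":75}}
After op 4 (replace /fbe/x 31): {"d":{"qfz":83,"rnn":85,"sx":71,"uae":90},"fbe":{"dd":99,"j":8,"n":76,"x":31},"j":{"jhy":61,"p":33,"y":18},"s":{"b":94,"sow":62,"w":75}}
After op 5 (add /fbe/f 48): {"d":{"qfz":83,"rnn":85,"sx":71,"uae":90},"fbe":{"dd":99,"f":48,"j":8,"n":76,"x":31},"j":{"jhy":61,"p":33,"y":18},"s":{"b":94,"sow":62,"w":75}}
After op 6 (replace /d/qfz 9): {"d":{"qfz":9,"rnn":85,"sx":71,"uae":90},"fbe":{"dd":99,"f":48,"j":8,"n":76,"x":31},"j":{"jhy":61,"p":33,"y":18},"s":{"b":94,"sow":62,"w":75}}
After op 7 (add /j/c 96): {"d":{"qfz":9,"rnn":85,"sx":71,"uae":90},"fbe":{"dd":99,"f":48,"j":8,"n":76,"x":31},"j":{"c":96,"jhy":61,"p":33,"y":18},"s":{"b":94,"sow":62,"w":75}}
After op 8 (remove /d/sx): {"d":{"qfz":9,"rnn":85,"uae":90},"fbe":{"dd":99,"f":48,"j":8,"n":76,"x":31},"j":{"c":96,"jhy":61,"p":33,"y":18},"s":{"b":94,"sow":62,"w":75}}
After op 9 (add /t 69): {"d":{"qfz":9,"rnn":85,"uae":90},"fbe":{"dd":99,"f":48,"j":8,"n":76,"x":31},"j":{"c":96,"jhy":61,"p":33,"y":18},"s":{"b":94,"sow":62,"w":75},"t":69}
After op 10 (replace /j 25): {"d":{"qfz":9,"rnn":85,"uae":90},"fbe":{"dd":99,"f":48,"j":8,"n":76,"x":31},"j":25,"s":{"b":94,"sow":62,"w":75},"t":69}

Answer: {"d":{"qfz":9,"rnn":85,"uae":90},"fbe":{"dd":99,"f":48,"j":8,"n":76,"x":31},"j":25,"s":{"b":94,"sow":62,"w":75},"t":69}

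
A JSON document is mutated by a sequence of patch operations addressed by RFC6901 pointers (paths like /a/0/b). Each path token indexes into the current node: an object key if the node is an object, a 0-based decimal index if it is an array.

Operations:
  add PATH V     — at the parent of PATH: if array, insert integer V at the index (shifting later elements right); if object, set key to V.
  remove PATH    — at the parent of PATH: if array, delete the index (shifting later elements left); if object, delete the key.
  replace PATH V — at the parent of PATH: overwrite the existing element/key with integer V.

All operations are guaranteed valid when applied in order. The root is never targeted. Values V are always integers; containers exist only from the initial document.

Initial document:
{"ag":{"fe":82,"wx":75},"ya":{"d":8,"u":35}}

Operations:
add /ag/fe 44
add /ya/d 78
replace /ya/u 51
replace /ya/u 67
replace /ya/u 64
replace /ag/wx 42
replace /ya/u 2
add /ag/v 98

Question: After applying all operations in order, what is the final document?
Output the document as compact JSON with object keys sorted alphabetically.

Answer: {"ag":{"fe":44,"v":98,"wx":42},"ya":{"d":78,"u":2}}

Derivation:
After op 1 (add /ag/fe 44): {"ag":{"fe":44,"wx":75},"ya":{"d":8,"u":35}}
After op 2 (add /ya/d 78): {"ag":{"fe":44,"wx":75},"ya":{"d":78,"u":35}}
After op 3 (replace /ya/u 51): {"ag":{"fe":44,"wx":75},"ya":{"d":78,"u":51}}
After op 4 (replace /ya/u 67): {"ag":{"fe":44,"wx":75},"ya":{"d":78,"u":67}}
After op 5 (replace /ya/u 64): {"ag":{"fe":44,"wx":75},"ya":{"d":78,"u":64}}
After op 6 (replace /ag/wx 42): {"ag":{"fe":44,"wx":42},"ya":{"d":78,"u":64}}
After op 7 (replace /ya/u 2): {"ag":{"fe":44,"wx":42},"ya":{"d":78,"u":2}}
After op 8 (add /ag/v 98): {"ag":{"fe":44,"v":98,"wx":42},"ya":{"d":78,"u":2}}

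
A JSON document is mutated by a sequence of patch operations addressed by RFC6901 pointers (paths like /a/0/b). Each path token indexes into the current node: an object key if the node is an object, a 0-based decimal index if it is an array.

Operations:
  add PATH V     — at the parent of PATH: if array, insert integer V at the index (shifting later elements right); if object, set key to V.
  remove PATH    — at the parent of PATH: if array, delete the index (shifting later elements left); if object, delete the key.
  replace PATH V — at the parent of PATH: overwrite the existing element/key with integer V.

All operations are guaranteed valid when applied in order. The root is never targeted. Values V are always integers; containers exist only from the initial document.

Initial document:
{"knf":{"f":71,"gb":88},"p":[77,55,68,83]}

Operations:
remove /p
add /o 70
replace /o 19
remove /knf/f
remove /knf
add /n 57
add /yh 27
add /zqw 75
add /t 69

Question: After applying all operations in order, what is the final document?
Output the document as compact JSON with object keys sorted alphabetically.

After op 1 (remove /p): {"knf":{"f":71,"gb":88}}
After op 2 (add /o 70): {"knf":{"f":71,"gb":88},"o":70}
After op 3 (replace /o 19): {"knf":{"f":71,"gb":88},"o":19}
After op 4 (remove /knf/f): {"knf":{"gb":88},"o":19}
After op 5 (remove /knf): {"o":19}
After op 6 (add /n 57): {"n":57,"o":19}
After op 7 (add /yh 27): {"n":57,"o":19,"yh":27}
After op 8 (add /zqw 75): {"n":57,"o":19,"yh":27,"zqw":75}
After op 9 (add /t 69): {"n":57,"o":19,"t":69,"yh":27,"zqw":75}

Answer: {"n":57,"o":19,"t":69,"yh":27,"zqw":75}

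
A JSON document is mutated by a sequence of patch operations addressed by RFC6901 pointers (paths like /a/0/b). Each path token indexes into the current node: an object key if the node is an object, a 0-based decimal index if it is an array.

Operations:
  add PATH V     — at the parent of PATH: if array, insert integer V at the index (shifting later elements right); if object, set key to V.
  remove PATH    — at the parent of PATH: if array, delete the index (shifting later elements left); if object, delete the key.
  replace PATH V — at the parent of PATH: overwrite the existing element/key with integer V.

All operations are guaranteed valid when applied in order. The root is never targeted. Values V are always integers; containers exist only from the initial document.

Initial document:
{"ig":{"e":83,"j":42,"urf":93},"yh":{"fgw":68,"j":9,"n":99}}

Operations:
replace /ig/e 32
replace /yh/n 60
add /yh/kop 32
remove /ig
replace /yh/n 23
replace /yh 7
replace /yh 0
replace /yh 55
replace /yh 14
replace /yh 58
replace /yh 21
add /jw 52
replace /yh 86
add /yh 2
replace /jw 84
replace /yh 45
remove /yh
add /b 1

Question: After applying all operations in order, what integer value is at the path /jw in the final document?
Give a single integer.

After op 1 (replace /ig/e 32): {"ig":{"e":32,"j":42,"urf":93},"yh":{"fgw":68,"j":9,"n":99}}
After op 2 (replace /yh/n 60): {"ig":{"e":32,"j":42,"urf":93},"yh":{"fgw":68,"j":9,"n":60}}
After op 3 (add /yh/kop 32): {"ig":{"e":32,"j":42,"urf":93},"yh":{"fgw":68,"j":9,"kop":32,"n":60}}
After op 4 (remove /ig): {"yh":{"fgw":68,"j":9,"kop":32,"n":60}}
After op 5 (replace /yh/n 23): {"yh":{"fgw":68,"j":9,"kop":32,"n":23}}
After op 6 (replace /yh 7): {"yh":7}
After op 7 (replace /yh 0): {"yh":0}
After op 8 (replace /yh 55): {"yh":55}
After op 9 (replace /yh 14): {"yh":14}
After op 10 (replace /yh 58): {"yh":58}
After op 11 (replace /yh 21): {"yh":21}
After op 12 (add /jw 52): {"jw":52,"yh":21}
After op 13 (replace /yh 86): {"jw":52,"yh":86}
After op 14 (add /yh 2): {"jw":52,"yh":2}
After op 15 (replace /jw 84): {"jw":84,"yh":2}
After op 16 (replace /yh 45): {"jw":84,"yh":45}
After op 17 (remove /yh): {"jw":84}
After op 18 (add /b 1): {"b":1,"jw":84}
Value at /jw: 84

Answer: 84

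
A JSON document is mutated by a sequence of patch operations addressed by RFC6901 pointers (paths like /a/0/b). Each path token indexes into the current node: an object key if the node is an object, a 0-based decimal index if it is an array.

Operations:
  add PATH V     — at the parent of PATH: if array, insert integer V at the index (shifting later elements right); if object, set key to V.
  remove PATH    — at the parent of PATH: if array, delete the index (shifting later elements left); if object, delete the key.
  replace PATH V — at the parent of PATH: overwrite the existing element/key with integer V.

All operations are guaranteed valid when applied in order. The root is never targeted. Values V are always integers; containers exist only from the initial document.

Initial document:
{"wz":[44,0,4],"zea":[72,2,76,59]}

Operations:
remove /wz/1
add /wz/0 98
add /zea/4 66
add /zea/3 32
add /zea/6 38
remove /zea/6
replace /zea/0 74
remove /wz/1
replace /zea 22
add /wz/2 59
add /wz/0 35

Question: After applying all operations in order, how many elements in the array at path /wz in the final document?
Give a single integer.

After op 1 (remove /wz/1): {"wz":[44,4],"zea":[72,2,76,59]}
After op 2 (add /wz/0 98): {"wz":[98,44,4],"zea":[72,2,76,59]}
After op 3 (add /zea/4 66): {"wz":[98,44,4],"zea":[72,2,76,59,66]}
After op 4 (add /zea/3 32): {"wz":[98,44,4],"zea":[72,2,76,32,59,66]}
After op 5 (add /zea/6 38): {"wz":[98,44,4],"zea":[72,2,76,32,59,66,38]}
After op 6 (remove /zea/6): {"wz":[98,44,4],"zea":[72,2,76,32,59,66]}
After op 7 (replace /zea/0 74): {"wz":[98,44,4],"zea":[74,2,76,32,59,66]}
After op 8 (remove /wz/1): {"wz":[98,4],"zea":[74,2,76,32,59,66]}
After op 9 (replace /zea 22): {"wz":[98,4],"zea":22}
After op 10 (add /wz/2 59): {"wz":[98,4,59],"zea":22}
After op 11 (add /wz/0 35): {"wz":[35,98,4,59],"zea":22}
Size at path /wz: 4

Answer: 4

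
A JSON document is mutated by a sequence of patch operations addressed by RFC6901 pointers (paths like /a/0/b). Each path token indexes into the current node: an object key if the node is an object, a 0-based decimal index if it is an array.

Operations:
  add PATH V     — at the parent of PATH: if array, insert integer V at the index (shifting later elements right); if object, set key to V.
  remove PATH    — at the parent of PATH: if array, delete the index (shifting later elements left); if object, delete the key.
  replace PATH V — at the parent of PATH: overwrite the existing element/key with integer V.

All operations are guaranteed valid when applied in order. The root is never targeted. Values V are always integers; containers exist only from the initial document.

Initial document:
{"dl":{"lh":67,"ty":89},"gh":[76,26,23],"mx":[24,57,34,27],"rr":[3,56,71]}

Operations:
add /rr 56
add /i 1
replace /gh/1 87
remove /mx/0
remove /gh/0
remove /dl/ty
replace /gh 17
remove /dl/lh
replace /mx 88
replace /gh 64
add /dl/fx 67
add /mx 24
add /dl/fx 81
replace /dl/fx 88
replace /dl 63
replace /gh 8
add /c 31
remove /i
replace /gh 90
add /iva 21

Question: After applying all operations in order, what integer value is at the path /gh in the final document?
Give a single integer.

Answer: 90

Derivation:
After op 1 (add /rr 56): {"dl":{"lh":67,"ty":89},"gh":[76,26,23],"mx":[24,57,34,27],"rr":56}
After op 2 (add /i 1): {"dl":{"lh":67,"ty":89},"gh":[76,26,23],"i":1,"mx":[24,57,34,27],"rr":56}
After op 3 (replace /gh/1 87): {"dl":{"lh":67,"ty":89},"gh":[76,87,23],"i":1,"mx":[24,57,34,27],"rr":56}
After op 4 (remove /mx/0): {"dl":{"lh":67,"ty":89},"gh":[76,87,23],"i":1,"mx":[57,34,27],"rr":56}
After op 5 (remove /gh/0): {"dl":{"lh":67,"ty":89},"gh":[87,23],"i":1,"mx":[57,34,27],"rr":56}
After op 6 (remove /dl/ty): {"dl":{"lh":67},"gh":[87,23],"i":1,"mx":[57,34,27],"rr":56}
After op 7 (replace /gh 17): {"dl":{"lh":67},"gh":17,"i":1,"mx":[57,34,27],"rr":56}
After op 8 (remove /dl/lh): {"dl":{},"gh":17,"i":1,"mx":[57,34,27],"rr":56}
After op 9 (replace /mx 88): {"dl":{},"gh":17,"i":1,"mx":88,"rr":56}
After op 10 (replace /gh 64): {"dl":{},"gh":64,"i":1,"mx":88,"rr":56}
After op 11 (add /dl/fx 67): {"dl":{"fx":67},"gh":64,"i":1,"mx":88,"rr":56}
After op 12 (add /mx 24): {"dl":{"fx":67},"gh":64,"i":1,"mx":24,"rr":56}
After op 13 (add /dl/fx 81): {"dl":{"fx":81},"gh":64,"i":1,"mx":24,"rr":56}
After op 14 (replace /dl/fx 88): {"dl":{"fx":88},"gh":64,"i":1,"mx":24,"rr":56}
After op 15 (replace /dl 63): {"dl":63,"gh":64,"i":1,"mx":24,"rr":56}
After op 16 (replace /gh 8): {"dl":63,"gh":8,"i":1,"mx":24,"rr":56}
After op 17 (add /c 31): {"c":31,"dl":63,"gh":8,"i":1,"mx":24,"rr":56}
After op 18 (remove /i): {"c":31,"dl":63,"gh":8,"mx":24,"rr":56}
After op 19 (replace /gh 90): {"c":31,"dl":63,"gh":90,"mx":24,"rr":56}
After op 20 (add /iva 21): {"c":31,"dl":63,"gh":90,"iva":21,"mx":24,"rr":56}
Value at /gh: 90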